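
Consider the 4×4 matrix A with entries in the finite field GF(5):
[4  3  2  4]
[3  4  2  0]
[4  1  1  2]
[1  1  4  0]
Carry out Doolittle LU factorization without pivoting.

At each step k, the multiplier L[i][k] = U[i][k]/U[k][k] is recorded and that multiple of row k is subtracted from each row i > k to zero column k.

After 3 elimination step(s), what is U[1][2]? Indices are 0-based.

k=0: U[0][0]=4
  eliminate (1,0): mult=2, new row 1: (0, 3, 3, 2); set L[1][0]=2
  eliminate (2,0): mult=1, new row 2: (0, 3, 4, 3); set L[2][0]=1
  eliminate (3,0): mult=4, new row 3: (0, 4, 1, 4); set L[3][0]=4
k=1: U[1][1]=3
  eliminate (2,1): mult=1, new row 2: (0, 0, 1, 1); set L[2][1]=1
  eliminate (3,1): mult=3, new row 3: (0, 0, 2, 3); set L[3][1]=3
k=2: U[2][2]=1
  eliminate (3,2): mult=2, new row 3: (0, 0, 0, 1); set L[3][2]=2

U[1][2] = 3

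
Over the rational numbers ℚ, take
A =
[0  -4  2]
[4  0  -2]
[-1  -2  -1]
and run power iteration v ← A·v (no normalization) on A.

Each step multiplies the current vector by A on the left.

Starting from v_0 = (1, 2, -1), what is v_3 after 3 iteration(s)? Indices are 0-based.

v_0 = (1, 2, -1).
v_1 = A·v_0 = (-10, 6, -4).
v_2 = A·v_1 = (-32, -32, 2).
v_3 = A·v_2 = (132, -132, 94).

v_3 = (132, -132, 94)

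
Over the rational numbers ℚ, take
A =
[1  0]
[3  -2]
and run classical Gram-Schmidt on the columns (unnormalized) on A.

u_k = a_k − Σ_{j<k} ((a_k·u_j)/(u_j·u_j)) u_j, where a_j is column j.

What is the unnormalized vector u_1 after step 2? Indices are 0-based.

u_1 = (3/5, -1/5)

Step 1: u_0 = a_0 = (1, 3).
Step 2: u_1 = a_1 − (-3/5)·u_0 = (3/5, -1/5).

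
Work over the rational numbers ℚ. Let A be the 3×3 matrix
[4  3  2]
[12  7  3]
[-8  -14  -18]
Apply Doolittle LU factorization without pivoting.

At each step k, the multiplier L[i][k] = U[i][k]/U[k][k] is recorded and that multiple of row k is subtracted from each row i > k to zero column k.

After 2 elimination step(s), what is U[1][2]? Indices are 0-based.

Step 1: pivot at (0,0) is 4.
  row1 ← row1 − (3)·row0  ⇒  L[1][0]=3, U row1=(0, -2, -3)
  row2 ← row2 − (-2)·row0  ⇒  L[2][0]=-2, U row2=(0, -8, -14)
Step 2: pivot at (1,1) is -2.
  row2 ← row2 − (4)·row1  ⇒  L[2][1]=4, U row2=(0, 0, -2)

U[1][2] = -3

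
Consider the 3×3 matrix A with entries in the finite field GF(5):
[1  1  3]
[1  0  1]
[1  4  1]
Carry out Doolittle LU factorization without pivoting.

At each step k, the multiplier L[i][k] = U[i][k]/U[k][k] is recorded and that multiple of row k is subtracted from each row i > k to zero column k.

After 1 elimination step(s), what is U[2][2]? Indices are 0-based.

Step 1: pivot at (0,0) is 1.
  row1 ← row1 − (1)·row0  ⇒  L[1][0]=1, U row1=(0, 4, 3)
  row2 ← row2 − (1)·row0  ⇒  L[2][0]=1, U row2=(0, 3, 3)

U[2][2] = 3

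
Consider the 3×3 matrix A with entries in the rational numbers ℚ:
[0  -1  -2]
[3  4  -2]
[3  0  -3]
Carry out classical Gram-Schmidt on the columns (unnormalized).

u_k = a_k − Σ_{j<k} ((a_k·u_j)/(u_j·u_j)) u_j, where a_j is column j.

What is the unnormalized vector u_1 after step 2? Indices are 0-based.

Step 1: u_0 = a_0 = (0, 3, 3).
Step 2: u_1 = a_1 − (2/3)·u_0 = (-1, 2, -2).

u_1 = (-1, 2, -2)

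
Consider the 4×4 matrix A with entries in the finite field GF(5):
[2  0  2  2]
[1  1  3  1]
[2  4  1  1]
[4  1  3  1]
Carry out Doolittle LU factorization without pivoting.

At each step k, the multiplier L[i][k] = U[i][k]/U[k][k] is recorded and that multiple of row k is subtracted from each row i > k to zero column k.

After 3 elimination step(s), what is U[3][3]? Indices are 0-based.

Step 1: pivot at (0,0) is 2.
  row1 ← row1 − (3)·row0  ⇒  L[1][0]=3, U row1=(0, 1, 2, 0)
  row2 ← row2 − (1)·row0  ⇒  L[2][0]=1, U row2=(0, 4, 4, 4)
  row3 ← row3 − (2)·row0  ⇒  L[3][0]=2, U row3=(0, 1, 4, 2)
Step 2: pivot at (1,1) is 1.
  row2 ← row2 − (4)·row1  ⇒  L[2][1]=4, U row2=(0, 0, 1, 4)
  row3 ← row3 − (1)·row1  ⇒  L[3][1]=1, U row3=(0, 0, 2, 2)
Step 3: pivot at (2,2) is 1.
  row3 ← row3 − (2)·row2  ⇒  L[3][2]=2, U row3=(0, 0, 0, 4)

U[3][3] = 4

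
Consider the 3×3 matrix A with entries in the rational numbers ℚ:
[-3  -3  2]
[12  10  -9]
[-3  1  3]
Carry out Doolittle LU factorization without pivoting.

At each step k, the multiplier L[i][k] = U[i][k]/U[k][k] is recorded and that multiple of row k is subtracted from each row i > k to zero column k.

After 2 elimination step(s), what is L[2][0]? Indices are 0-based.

Step 1: pivot at (0,0) is -3.
  row1 ← row1 − (-4)·row0  ⇒  L[1][0]=-4, U row1=(0, -2, -1)
  row2 ← row2 − (1)·row0  ⇒  L[2][0]=1, U row2=(0, 4, 1)
Step 2: pivot at (1,1) is -2.
  row2 ← row2 − (-2)·row1  ⇒  L[2][1]=-2, U row2=(0, 0, -1)

L[2][0] = 1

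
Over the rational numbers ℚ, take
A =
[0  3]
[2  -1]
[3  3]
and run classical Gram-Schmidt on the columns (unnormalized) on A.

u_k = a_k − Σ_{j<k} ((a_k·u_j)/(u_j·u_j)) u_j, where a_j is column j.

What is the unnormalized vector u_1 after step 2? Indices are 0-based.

Step 1: u_0 = a_0 = (0, 2, 3).
Step 2: u_1 = a_1 − (7/13)·u_0 = (3, -27/13, 18/13).

u_1 = (3, -27/13, 18/13)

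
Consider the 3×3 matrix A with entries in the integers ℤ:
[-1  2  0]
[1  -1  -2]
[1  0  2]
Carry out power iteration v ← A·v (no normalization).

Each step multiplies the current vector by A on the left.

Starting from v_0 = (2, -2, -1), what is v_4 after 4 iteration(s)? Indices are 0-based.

v_0 = (2, -2, -1).
v_1 = A·v_0 = (-6, 6, 0).
v_2 = A·v_1 = (18, -12, -6).
v_3 = A·v_2 = (-42, 42, 6).
v_4 = A·v_3 = (126, -96, -30).

v_4 = (126, -96, -30)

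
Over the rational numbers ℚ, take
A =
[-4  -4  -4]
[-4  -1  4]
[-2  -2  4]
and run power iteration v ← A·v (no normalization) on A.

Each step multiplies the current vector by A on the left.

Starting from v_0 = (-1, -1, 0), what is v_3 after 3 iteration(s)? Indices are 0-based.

v_3 = (396, 253, 138)

v_0 = (-1, -1, 0).
v_1 = A·v_0 = (8, 5, 4).
v_2 = A·v_1 = (-68, -21, -10).
v_3 = A·v_2 = (396, 253, 138).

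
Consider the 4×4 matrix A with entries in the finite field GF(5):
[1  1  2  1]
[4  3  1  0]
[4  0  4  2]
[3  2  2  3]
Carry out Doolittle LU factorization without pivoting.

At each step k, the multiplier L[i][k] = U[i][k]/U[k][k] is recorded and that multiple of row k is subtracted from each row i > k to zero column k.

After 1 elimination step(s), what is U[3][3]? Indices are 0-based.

U[3][3] = 0

k=0: U[0][0]=1
  eliminate (1,0): mult=4, new row 1: (0, 4, 3, 1); set L[1][0]=4
  eliminate (2,0): mult=4, new row 2: (0, 1, 1, 3); set L[2][0]=4
  eliminate (3,0): mult=3, new row 3: (0, 4, 1, 0); set L[3][0]=3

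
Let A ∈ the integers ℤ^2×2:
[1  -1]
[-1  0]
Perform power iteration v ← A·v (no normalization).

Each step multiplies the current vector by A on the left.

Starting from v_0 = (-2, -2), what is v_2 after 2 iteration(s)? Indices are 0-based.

v_2 = (-2, 0)

v_0 = (-2, -2).
v_1 = A·v_0 = (0, 2).
v_2 = A·v_1 = (-2, 0).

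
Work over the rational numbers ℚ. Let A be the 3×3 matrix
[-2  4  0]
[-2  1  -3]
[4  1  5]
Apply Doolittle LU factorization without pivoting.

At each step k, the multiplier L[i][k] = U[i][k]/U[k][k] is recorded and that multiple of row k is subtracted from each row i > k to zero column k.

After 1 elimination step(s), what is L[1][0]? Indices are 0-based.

L[1][0] = 1

k=0: U[0][0]=-2
  eliminate (1,0): mult=1, new row 1: (0, -3, -3); set L[1][0]=1
  eliminate (2,0): mult=-2, new row 2: (0, 9, 5); set L[2][0]=-2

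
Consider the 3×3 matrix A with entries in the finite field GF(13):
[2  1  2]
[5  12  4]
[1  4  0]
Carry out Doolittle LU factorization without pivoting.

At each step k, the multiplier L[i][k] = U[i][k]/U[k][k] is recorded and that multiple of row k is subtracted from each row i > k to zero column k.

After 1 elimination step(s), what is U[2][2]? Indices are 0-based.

U[2][2] = 12

k=0: U[0][0]=2
  eliminate (1,0): mult=9, new row 1: (0, 3, 12); set L[1][0]=9
  eliminate (2,0): mult=7, new row 2: (0, 10, 12); set L[2][0]=7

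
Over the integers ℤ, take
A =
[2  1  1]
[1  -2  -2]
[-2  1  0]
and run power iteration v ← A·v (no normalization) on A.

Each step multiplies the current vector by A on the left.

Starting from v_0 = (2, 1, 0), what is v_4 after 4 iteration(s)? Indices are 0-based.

v_4 = (32, 11, -25)

v_0 = (2, 1, 0).
v_1 = A·v_0 = (5, 0, -3).
v_2 = A·v_1 = (7, 11, -10).
v_3 = A·v_2 = (15, 5, -3).
v_4 = A·v_3 = (32, 11, -25).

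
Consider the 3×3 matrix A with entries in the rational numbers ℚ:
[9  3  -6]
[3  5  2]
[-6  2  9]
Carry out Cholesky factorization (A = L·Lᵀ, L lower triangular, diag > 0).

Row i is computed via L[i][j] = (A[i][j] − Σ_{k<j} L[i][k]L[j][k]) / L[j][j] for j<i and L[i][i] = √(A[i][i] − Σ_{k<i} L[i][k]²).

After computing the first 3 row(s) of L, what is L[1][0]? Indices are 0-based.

L[1][0] = 1

Step 1: L[0][0] = √(9) = 3.
  L[1][0] = (3) / L[0][0] = 1.
Step 2: L[1][1] = √(4) = 2.
  L[2][0] = (-6) / L[0][0] = -2.
  L[2][1] = (4) / L[1][1] = 2.
Step 3: L[2][2] = √(1) = 1.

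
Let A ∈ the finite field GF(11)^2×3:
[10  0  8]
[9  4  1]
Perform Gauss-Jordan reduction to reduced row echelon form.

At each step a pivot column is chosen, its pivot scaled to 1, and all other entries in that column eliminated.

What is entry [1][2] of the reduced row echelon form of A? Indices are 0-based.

step 1: normalize row 0 (÷10) = (1, 0, 3)
  row 1: subtract 9×row0 = (0, 4, 7)
step 2: normalize row 1 (÷4) = (0, 1, 10)

M[1][2] = 10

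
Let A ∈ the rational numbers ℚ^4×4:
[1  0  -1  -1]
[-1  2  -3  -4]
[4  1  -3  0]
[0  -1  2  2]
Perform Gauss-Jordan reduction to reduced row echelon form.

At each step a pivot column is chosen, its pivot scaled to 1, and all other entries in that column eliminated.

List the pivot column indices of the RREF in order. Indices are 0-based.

[1] R0 /= 1  ⇒  (1, 0, -1, -1)
     R1 -= -1·R0  ⇒  (0, 2, -4, -5)
     R2 -= 4·R0  ⇒  (0, 1, 1, 4)
[2] R1 /= 2  ⇒  (0, 1, -2, -5/2)
     R2 -= 1·R1  ⇒  (0, 0, 3, 13/2)
     R3 -= -1·R1  ⇒  (0, 0, 0, -1/2)
[3] R2 /= 3  ⇒  (0, 0, 1, 13/6)
     R0 -= -1·R2  ⇒  (1, 0, 0, 7/6)
     R1 -= -2·R2  ⇒  (0, 1, 0, 11/6)
[4] R3 /= -1/2  ⇒  (0, 0, 0, 1)
     R0 -= 7/6·R3  ⇒  (1, 0, 0, 0)
     R1 -= 11/6·R3  ⇒  (0, 1, 0, 0)
     R2 -= 13/6·R3  ⇒  (0, 0, 1, 0)

pivot columns: 0, 1, 2, 3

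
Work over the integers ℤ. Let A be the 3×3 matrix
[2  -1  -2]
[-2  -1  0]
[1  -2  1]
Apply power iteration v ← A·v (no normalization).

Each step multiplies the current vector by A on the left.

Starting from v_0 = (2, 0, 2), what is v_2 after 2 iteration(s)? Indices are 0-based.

v_2 = (-4, 4, 12)

v_0 = (2, 0, 2).
v_1 = A·v_0 = (0, -4, 4).
v_2 = A·v_1 = (-4, 4, 12).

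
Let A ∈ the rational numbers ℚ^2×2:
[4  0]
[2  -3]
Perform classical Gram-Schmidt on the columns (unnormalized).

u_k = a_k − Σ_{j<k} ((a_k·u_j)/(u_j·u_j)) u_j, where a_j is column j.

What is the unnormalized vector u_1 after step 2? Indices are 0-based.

Step 1: u_0 = a_0 = (4, 2).
Step 2: u_1 = a_1 − (-3/10)·u_0 = (6/5, -12/5).

u_1 = (6/5, -12/5)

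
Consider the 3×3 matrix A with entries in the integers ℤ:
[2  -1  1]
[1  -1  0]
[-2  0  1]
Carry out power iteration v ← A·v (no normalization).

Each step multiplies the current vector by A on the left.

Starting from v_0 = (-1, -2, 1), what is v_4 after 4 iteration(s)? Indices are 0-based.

v_4 = (7, 5, -25)

v_0 = (-1, -2, 1).
v_1 = A·v_0 = (1, 1, 3).
v_2 = A·v_1 = (4, 0, 1).
v_3 = A·v_2 = (9, 4, -7).
v_4 = A·v_3 = (7, 5, -25).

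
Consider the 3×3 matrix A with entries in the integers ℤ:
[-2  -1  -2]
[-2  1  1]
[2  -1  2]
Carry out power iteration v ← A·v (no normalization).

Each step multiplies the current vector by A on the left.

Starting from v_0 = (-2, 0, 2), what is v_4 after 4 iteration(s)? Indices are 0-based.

v_4 = (12, -54, -36)

v_0 = (-2, 0, 2).
v_1 = A·v_0 = (0, 6, 0).
v_2 = A·v_1 = (-6, 6, -6).
v_3 = A·v_2 = (18, 12, -30).
v_4 = A·v_3 = (12, -54, -36).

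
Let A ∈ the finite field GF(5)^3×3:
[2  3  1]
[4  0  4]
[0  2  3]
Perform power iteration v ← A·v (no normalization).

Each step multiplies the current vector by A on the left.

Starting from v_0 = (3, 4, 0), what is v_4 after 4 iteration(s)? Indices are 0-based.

v_4 = (3, 3, 0)

v_0 = (3, 4, 0).
v_1 = A·v_0 = (3, 2, 3).
v_2 = A·v_1 = (0, 4, 3).
v_3 = A·v_2 = (0, 2, 2).
v_4 = A·v_3 = (3, 3, 0).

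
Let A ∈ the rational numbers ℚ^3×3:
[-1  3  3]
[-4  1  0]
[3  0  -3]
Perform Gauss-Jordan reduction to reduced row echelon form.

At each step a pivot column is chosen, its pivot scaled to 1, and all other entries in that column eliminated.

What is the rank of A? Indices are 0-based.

rank = 3

[1] R0 /= -1  ⇒  (1, -3, -3)
     R1 -= -4·R0  ⇒  (0, -11, -12)
     R2 -= 3·R0  ⇒  (0, 9, 6)
[2] R1 /= -11  ⇒  (0, 1, 12/11)
     R0 -= -3·R1  ⇒  (1, 0, 3/11)
     R2 -= 9·R1  ⇒  (0, 0, -42/11)
[3] R2 /= -42/11  ⇒  (0, 0, 1)
     R0 -= 3/11·R2  ⇒  (1, 0, 0)
     R1 -= 12/11·R2  ⇒  (0, 1, 0)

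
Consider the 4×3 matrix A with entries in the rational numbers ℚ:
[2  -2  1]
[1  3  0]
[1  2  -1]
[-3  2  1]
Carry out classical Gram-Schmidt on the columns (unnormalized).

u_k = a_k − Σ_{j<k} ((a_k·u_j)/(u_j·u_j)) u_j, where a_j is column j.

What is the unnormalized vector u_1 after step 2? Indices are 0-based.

Step 1: u_0 = a_0 = (2, 1, 1, -3).
Step 2: u_1 = a_1 − (-1/3)·u_0 = (-4/3, 10/3, 7/3, 1).

u_1 = (-4/3, 10/3, 7/3, 1)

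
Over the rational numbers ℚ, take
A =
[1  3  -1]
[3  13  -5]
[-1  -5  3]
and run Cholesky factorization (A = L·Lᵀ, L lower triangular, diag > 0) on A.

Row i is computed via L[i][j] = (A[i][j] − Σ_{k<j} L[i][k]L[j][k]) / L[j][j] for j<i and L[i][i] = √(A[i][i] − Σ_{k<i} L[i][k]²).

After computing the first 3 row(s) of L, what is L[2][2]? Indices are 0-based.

Step 1: L[0][0] = √(1) = 1.
  L[1][0] = (3) / L[0][0] = 3.
Step 2: L[1][1] = √(4) = 2.
  L[2][0] = (-1) / L[0][0] = -1.
  L[2][1] = (-2) / L[1][1] = -1.
Step 3: L[2][2] = √(1) = 1.

L[2][2] = 1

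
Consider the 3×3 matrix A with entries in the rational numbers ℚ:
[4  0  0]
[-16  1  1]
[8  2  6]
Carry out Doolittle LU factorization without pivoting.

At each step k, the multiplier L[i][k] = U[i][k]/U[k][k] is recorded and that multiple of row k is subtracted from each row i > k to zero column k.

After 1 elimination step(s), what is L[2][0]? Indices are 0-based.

Step 1: pivot at (0,0) is 4.
  row1 ← row1 − (-4)·row0  ⇒  L[1][0]=-4, U row1=(0, 1, 1)
  row2 ← row2 − (2)·row0  ⇒  L[2][0]=2, U row2=(0, 2, 6)

L[2][0] = 2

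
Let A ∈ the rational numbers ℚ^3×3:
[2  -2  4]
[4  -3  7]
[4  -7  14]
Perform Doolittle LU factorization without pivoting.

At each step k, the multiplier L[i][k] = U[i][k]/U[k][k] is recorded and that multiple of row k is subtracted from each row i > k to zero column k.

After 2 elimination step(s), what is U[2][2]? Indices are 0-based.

[col 0] pivot 2
  R1 -= 2*R0 → (0, 1, -1)  (L[1][0] := 2)
  R2 -= 2*R0 → (0, -3, 6)  (L[2][0] := 2)
[col 1] pivot 1
  R2 -= -3*R1 → (0, 0, 3)  (L[2][1] := -3)

U[2][2] = 3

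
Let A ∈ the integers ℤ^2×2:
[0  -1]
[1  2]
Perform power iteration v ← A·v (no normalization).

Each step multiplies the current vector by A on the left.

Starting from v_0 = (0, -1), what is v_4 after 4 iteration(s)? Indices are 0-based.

v_0 = (0, -1).
v_1 = A·v_0 = (1, -2).
v_2 = A·v_1 = (2, -3).
v_3 = A·v_2 = (3, -4).
v_4 = A·v_3 = (4, -5).

v_4 = (4, -5)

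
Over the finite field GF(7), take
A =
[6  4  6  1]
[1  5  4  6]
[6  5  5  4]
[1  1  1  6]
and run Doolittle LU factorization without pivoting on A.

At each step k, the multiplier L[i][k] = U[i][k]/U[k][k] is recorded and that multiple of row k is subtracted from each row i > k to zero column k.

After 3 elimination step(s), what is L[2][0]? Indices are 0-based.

k=0: U[0][0]=6
  eliminate (1,0): mult=6, new row 1: (0, 2, 3, 0); set L[1][0]=6
  eliminate (2,0): mult=1, new row 2: (0, 1, 6, 3); set L[2][0]=1
  eliminate (3,0): mult=6, new row 3: (0, 5, 0, 0); set L[3][0]=6
k=1: U[1][1]=2
  eliminate (2,1): mult=4, new row 2: (0, 0, 1, 3); set L[2][1]=4
  eliminate (3,1): mult=6, new row 3: (0, 0, 3, 0); set L[3][1]=6
k=2: U[2][2]=1
  eliminate (3,2): mult=3, new row 3: (0, 0, 0, 5); set L[3][2]=3

L[2][0] = 1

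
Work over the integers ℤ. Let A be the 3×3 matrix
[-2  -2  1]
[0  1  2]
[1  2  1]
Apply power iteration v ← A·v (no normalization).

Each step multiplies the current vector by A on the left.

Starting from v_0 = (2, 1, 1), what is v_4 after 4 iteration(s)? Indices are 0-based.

v_4 = (67, 107, 53)

v_0 = (2, 1, 1).
v_1 = A·v_0 = (-5, 3, 5).
v_2 = A·v_1 = (9, 13, 6).
v_3 = A·v_2 = (-38, 25, 41).
v_4 = A·v_3 = (67, 107, 53).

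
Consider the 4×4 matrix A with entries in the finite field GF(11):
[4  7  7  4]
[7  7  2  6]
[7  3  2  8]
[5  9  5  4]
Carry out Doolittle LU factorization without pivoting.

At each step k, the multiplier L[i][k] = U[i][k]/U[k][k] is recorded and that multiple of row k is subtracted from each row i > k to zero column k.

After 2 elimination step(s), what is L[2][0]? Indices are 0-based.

L[2][0] = 10

Step 1: pivot at (0,0) is 4.
  row1 ← row1 − (10)·row0  ⇒  L[1][0]=10, U row1=(0, 3, 9, 10)
  row2 ← row2 − (10)·row0  ⇒  L[2][0]=10, U row2=(0, 10, 9, 1)
  row3 ← row3 − (4)·row0  ⇒  L[3][0]=4, U row3=(0, 3, 10, 10)
Step 2: pivot at (1,1) is 3.
  row2 ← row2 − (7)·row1  ⇒  L[2][1]=7, U row2=(0, 0, 1, 8)
  row3 ← row3 − (1)·row1  ⇒  L[3][1]=1, U row3=(0, 0, 1, 0)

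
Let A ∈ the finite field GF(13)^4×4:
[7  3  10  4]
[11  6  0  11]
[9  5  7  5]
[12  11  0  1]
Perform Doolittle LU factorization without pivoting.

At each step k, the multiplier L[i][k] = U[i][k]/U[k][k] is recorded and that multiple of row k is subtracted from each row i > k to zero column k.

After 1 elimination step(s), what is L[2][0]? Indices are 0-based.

L[2][0] = 5

[col 0] pivot 7
  R1 -= 9*R0 → (0, 5, 1, 1)  (L[1][0] := 9)
  R2 -= 5*R0 → (0, 3, 9, 11)  (L[2][0] := 5)
  R3 -= 11*R0 → (0, 4, 7, 9)  (L[3][0] := 11)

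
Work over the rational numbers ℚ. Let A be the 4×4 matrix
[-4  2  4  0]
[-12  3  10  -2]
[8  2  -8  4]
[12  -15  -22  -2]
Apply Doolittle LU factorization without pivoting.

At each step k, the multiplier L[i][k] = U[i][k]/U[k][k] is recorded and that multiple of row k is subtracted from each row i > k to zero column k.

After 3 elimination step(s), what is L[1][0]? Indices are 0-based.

L[1][0] = 3

Step 1: pivot at (0,0) is -4.
  row1 ← row1 − (3)·row0  ⇒  L[1][0]=3, U row1=(0, -3, -2, -2)
  row2 ← row2 − (-2)·row0  ⇒  L[2][0]=-2, U row2=(0, 6, 0, 4)
  row3 ← row3 − (-3)·row0  ⇒  L[3][0]=-3, U row3=(0, -9, -10, -2)
Step 2: pivot at (1,1) is -3.
  row2 ← row2 − (-2)·row1  ⇒  L[2][1]=-2, U row2=(0, 0, -4, 0)
  row3 ← row3 − (3)·row1  ⇒  L[3][1]=3, U row3=(0, 0, -4, 4)
Step 3: pivot at (2,2) is -4.
  row3 ← row3 − (1)·row2  ⇒  L[3][2]=1, U row3=(0, 0, 0, 4)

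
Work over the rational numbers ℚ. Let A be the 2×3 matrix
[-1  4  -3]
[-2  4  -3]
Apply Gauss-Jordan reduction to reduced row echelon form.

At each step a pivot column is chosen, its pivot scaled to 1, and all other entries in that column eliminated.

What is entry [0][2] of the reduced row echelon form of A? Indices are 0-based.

pivot(0,0)=-1: scale R0 → (1, -4, 3)
  clear (1,0): R1 −= (-2)R0 → (0, -4, 3)
pivot(1,1)=-4: scale R1 → (0, 1, -3/4)
  clear (0,1): R0 −= (-4)R1 → (1, 0, 0)

M[0][2] = 0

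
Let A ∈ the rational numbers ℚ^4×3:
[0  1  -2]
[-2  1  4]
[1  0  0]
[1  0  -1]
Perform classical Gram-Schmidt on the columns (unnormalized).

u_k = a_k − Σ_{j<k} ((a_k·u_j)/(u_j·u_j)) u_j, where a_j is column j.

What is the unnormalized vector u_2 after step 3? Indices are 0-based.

Step 1: u_0 = a_0 = (0, -2, 1, 1).
Step 2: u_1 = a_1 − (-1/3)·u_0 = (1, 1/3, 1/3, 1/3).
Step 3: u_2 = a_2 − (-3/2)·u_0 − (-3/4)·u_1 = (-5/4, 5/4, 7/4, 3/4).

u_2 = (-5/4, 5/4, 7/4, 3/4)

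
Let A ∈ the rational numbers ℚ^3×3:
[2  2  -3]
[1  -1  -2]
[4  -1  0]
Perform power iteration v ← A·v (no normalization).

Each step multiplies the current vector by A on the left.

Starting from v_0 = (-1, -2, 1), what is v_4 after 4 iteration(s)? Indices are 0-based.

v_0 = (-1, -2, 1).
v_1 = A·v_0 = (-9, -1, -2).
v_2 = A·v_1 = (-14, -4, -35).
v_3 = A·v_2 = (69, 60, -52).
v_4 = A·v_3 = (414, 113, 216).

v_4 = (414, 113, 216)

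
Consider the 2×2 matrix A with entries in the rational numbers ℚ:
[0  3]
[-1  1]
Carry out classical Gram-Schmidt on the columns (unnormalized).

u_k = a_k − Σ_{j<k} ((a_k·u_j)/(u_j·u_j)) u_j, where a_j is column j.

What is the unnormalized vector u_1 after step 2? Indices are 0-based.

Step 1: u_0 = a_0 = (0, -1).
Step 2: u_1 = a_1 − (-1)·u_0 = (3, 0).

u_1 = (3, 0)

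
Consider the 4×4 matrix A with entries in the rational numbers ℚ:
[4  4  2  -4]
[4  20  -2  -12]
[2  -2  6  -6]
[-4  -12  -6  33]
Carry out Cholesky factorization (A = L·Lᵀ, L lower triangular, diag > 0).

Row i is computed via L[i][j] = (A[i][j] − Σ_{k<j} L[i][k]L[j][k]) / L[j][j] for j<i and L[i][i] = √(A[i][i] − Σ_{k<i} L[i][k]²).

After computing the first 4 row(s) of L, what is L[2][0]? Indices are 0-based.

Step 1: L[0][0] = √(4) = 2.
  L[1][0] = (4) / L[0][0] = 2.
Step 2: L[1][1] = √(16) = 4.
  L[2][0] = (2) / L[0][0] = 1.
  L[2][1] = (-4) / L[1][1] = -1.
Step 3: L[2][2] = √(4) = 2.
  L[3][0] = (-4) / L[0][0] = -2.
  L[3][1] = (-8) / L[1][1] = -2.
  L[3][2] = (-6) / L[2][2] = -3.
Step 4: L[3][3] = √(16) = 4.

L[2][0] = 1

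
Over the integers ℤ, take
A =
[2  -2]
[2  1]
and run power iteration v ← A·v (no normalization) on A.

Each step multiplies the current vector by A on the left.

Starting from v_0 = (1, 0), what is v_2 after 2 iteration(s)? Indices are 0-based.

v_2 = (0, 6)

v_0 = (1, 0).
v_1 = A·v_0 = (2, 2).
v_2 = A·v_1 = (0, 6).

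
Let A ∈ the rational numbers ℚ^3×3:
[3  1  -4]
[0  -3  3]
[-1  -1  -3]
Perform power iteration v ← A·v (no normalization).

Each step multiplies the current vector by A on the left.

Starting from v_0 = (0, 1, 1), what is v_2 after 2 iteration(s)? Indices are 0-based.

v_0 = (0, 1, 1).
v_1 = A·v_0 = (-3, 0, -4).
v_2 = A·v_1 = (7, -12, 15).

v_2 = (7, -12, 15)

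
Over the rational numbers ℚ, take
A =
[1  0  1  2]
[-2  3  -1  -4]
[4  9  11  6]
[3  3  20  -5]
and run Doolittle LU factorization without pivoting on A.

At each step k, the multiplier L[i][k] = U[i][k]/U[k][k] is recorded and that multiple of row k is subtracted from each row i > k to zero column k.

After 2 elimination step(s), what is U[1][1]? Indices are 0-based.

Step 1: pivot at (0,0) is 1.
  row1 ← row1 − (-2)·row0  ⇒  L[1][0]=-2, U row1=(0, 3, 1, 0)
  row2 ← row2 − (4)·row0  ⇒  L[2][0]=4, U row2=(0, 9, 7, -2)
  row3 ← row3 − (3)·row0  ⇒  L[3][0]=3, U row3=(0, 3, 17, -11)
Step 2: pivot at (1,1) is 3.
  row2 ← row2 − (3)·row1  ⇒  L[2][1]=3, U row2=(0, 0, 4, -2)
  row3 ← row3 − (1)·row1  ⇒  L[3][1]=1, U row3=(0, 0, 16, -11)

U[1][1] = 3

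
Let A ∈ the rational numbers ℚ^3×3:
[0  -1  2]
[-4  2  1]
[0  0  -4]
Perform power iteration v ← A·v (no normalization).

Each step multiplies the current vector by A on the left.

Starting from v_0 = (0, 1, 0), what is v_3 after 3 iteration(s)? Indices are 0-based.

v_0 = (0, 1, 0).
v_1 = A·v_0 = (-1, 2, 0).
v_2 = A·v_1 = (-2, 8, 0).
v_3 = A·v_2 = (-8, 24, 0).

v_3 = (-8, 24, 0)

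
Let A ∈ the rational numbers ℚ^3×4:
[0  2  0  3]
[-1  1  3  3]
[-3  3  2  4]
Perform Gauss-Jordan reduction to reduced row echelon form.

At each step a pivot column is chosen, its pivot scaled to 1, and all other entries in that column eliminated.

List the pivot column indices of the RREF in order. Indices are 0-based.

pivot columns: 0, 1, 2

[1] R0 <-> R1
[1] R0 /= -1  ⇒  (1, -1, -3, -3)
     R2 -= -3·R0  ⇒  (0, 0, -7, -5)
[2] R1 /= 2  ⇒  (0, 1, 0, 3/2)
     R0 -= -1·R1  ⇒  (1, 0, -3, -3/2)
[3] R2 /= -7  ⇒  (0, 0, 1, 5/7)
     R0 -= -3·R2  ⇒  (1, 0, 0, 9/14)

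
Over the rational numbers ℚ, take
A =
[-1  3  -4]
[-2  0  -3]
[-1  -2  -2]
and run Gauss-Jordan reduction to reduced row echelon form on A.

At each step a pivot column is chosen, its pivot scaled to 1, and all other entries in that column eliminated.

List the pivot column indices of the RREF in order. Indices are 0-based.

[1] R0 /= -1  ⇒  (1, -3, 4)
     R1 -= -2·R0  ⇒  (0, -6, 5)
     R2 -= -1·R0  ⇒  (0, -5, 2)
[2] R1 /= -6  ⇒  (0, 1, -5/6)
     R0 -= -3·R1  ⇒  (1, 0, 3/2)
     R2 -= -5·R1  ⇒  (0, 0, -13/6)
[3] R2 /= -13/6  ⇒  (0, 0, 1)
     R0 -= 3/2·R2  ⇒  (1, 0, 0)
     R1 -= -5/6·R2  ⇒  (0, 1, 0)

pivot columns: 0, 1, 2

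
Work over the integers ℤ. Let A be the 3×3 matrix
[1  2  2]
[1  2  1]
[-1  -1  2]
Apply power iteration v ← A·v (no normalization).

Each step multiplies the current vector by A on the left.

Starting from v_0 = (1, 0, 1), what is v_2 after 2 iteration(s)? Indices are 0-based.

v_0 = (1, 0, 1).
v_1 = A·v_0 = (3, 2, 1).
v_2 = A·v_1 = (9, 8, -3).

v_2 = (9, 8, -3)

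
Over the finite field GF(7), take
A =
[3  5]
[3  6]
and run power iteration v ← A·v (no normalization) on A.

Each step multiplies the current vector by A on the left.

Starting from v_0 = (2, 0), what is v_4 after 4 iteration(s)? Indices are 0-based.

v_0 = (2, 0).
v_1 = A·v_0 = (6, 6).
v_2 = A·v_1 = (6, 5).
v_3 = A·v_2 = (1, 6).
v_4 = A·v_3 = (5, 4).

v_4 = (5, 4)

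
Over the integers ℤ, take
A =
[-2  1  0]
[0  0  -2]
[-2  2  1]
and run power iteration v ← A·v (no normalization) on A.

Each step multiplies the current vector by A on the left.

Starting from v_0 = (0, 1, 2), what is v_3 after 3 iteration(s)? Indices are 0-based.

v_3 = (4, 12, -10)

v_0 = (0, 1, 2).
v_1 = A·v_0 = (1, -4, 4).
v_2 = A·v_1 = (-6, -8, -6).
v_3 = A·v_2 = (4, 12, -10).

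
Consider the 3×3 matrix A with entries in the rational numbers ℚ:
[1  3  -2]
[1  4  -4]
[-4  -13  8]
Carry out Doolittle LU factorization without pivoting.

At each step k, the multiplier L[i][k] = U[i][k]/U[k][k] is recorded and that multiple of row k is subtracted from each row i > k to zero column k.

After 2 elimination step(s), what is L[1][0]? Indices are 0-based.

Step 1: pivot at (0,0) is 1.
  row1 ← row1 − (1)·row0  ⇒  L[1][0]=1, U row1=(0, 1, -2)
  row2 ← row2 − (-4)·row0  ⇒  L[2][0]=-4, U row2=(0, -1, 0)
Step 2: pivot at (1,1) is 1.
  row2 ← row2 − (-1)·row1  ⇒  L[2][1]=-1, U row2=(0, 0, -2)

L[1][0] = 1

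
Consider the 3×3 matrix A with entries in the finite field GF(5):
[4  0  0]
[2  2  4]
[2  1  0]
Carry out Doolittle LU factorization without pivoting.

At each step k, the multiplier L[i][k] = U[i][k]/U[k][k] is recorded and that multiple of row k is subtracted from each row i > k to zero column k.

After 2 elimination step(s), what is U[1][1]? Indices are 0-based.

[col 0] pivot 4
  R1 -= 3*R0 → (0, 2, 4)  (L[1][0] := 3)
  R2 -= 3*R0 → (0, 1, 0)  (L[2][0] := 3)
[col 1] pivot 2
  R2 -= 3*R1 → (0, 0, 3)  (L[2][1] := 3)

U[1][1] = 2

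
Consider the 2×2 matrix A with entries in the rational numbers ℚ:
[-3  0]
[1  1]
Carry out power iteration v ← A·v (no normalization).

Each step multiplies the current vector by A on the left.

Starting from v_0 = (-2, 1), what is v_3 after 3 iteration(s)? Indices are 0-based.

v_3 = (54, -13)

v_0 = (-2, 1).
v_1 = A·v_0 = (6, -1).
v_2 = A·v_1 = (-18, 5).
v_3 = A·v_2 = (54, -13).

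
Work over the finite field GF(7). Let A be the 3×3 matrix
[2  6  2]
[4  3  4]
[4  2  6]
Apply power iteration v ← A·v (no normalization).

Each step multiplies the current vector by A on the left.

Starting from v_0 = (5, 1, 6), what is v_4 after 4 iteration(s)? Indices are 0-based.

v_4 = (2, 6, 5)

v_0 = (5, 1, 6).
v_1 = A·v_0 = (0, 5, 2).
v_2 = A·v_1 = (6, 2, 1).
v_3 = A·v_2 = (5, 6, 6).
v_4 = A·v_3 = (2, 6, 5).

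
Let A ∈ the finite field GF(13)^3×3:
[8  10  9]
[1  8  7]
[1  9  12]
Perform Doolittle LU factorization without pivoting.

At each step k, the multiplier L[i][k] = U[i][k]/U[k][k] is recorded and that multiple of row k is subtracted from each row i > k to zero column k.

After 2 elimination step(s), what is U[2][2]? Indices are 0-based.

k=0: U[0][0]=8
  eliminate (1,0): mult=5, new row 1: (0, 10, 1); set L[1][0]=5
  eliminate (2,0): mult=5, new row 2: (0, 11, 6); set L[2][0]=5
k=1: U[1][1]=10
  eliminate (2,1): mult=5, new row 2: (0, 0, 1); set L[2][1]=5

U[2][2] = 1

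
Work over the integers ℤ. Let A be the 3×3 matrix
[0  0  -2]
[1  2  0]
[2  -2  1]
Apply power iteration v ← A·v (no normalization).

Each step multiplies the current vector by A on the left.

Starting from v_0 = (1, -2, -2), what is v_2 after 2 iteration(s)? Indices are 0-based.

v_0 = (1, -2, -2).
v_1 = A·v_0 = (4, -3, 4).
v_2 = A·v_1 = (-8, -2, 18).

v_2 = (-8, -2, 18)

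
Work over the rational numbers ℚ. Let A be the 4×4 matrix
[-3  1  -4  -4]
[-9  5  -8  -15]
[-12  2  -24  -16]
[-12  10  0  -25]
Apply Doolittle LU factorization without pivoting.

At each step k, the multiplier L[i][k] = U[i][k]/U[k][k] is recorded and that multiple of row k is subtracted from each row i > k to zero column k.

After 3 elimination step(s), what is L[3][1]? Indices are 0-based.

Step 1: pivot at (0,0) is -3.
  row1 ← row1 − (3)·row0  ⇒  L[1][0]=3, U row1=(0, 2, 4, -3)
  row2 ← row2 − (4)·row0  ⇒  L[2][0]=4, U row2=(0, -2, -8, 0)
  row3 ← row3 − (4)·row0  ⇒  L[3][0]=4, U row3=(0, 6, 16, -9)
Step 2: pivot at (1,1) is 2.
  row2 ← row2 − (-1)·row1  ⇒  L[2][1]=-1, U row2=(0, 0, -4, -3)
  row3 ← row3 − (3)·row1  ⇒  L[3][1]=3, U row3=(0, 0, 4, 0)
Step 3: pivot at (2,2) is -4.
  row3 ← row3 − (-1)·row2  ⇒  L[3][2]=-1, U row3=(0, 0, 0, -3)

L[3][1] = 3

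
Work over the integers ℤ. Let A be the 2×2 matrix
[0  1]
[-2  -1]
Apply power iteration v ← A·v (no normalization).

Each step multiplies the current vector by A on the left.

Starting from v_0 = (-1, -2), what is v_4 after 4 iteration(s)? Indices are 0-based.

v_4 = (-8, 8)

v_0 = (-1, -2).
v_1 = A·v_0 = (-2, 4).
v_2 = A·v_1 = (4, 0).
v_3 = A·v_2 = (0, -8).
v_4 = A·v_3 = (-8, 8).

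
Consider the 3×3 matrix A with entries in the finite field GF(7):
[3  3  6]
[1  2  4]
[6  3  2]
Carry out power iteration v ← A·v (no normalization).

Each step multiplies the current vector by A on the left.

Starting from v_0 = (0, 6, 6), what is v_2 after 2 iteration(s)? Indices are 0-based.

v_2 = (2, 1, 2)

v_0 = (0, 6, 6).
v_1 = A·v_0 = (5, 1, 2).
v_2 = A·v_1 = (2, 1, 2).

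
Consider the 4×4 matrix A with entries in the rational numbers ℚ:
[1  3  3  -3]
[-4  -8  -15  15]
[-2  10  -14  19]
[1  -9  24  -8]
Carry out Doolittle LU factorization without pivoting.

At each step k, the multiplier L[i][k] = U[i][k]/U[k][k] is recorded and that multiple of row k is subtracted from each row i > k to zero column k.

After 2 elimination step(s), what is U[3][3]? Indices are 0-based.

Step 1: pivot at (0,0) is 1.
  row1 ← row1 − (-4)·row0  ⇒  L[1][0]=-4, U row1=(0, 4, -3, 3)
  row2 ← row2 − (-2)·row0  ⇒  L[2][0]=-2, U row2=(0, 16, -8, 13)
  row3 ← row3 − (1)·row0  ⇒  L[3][0]=1, U row3=(0, -12, 21, -5)
Step 2: pivot at (1,1) is 4.
  row2 ← row2 − (4)·row1  ⇒  L[2][1]=4, U row2=(0, 0, 4, 1)
  row3 ← row3 − (-3)·row1  ⇒  L[3][1]=-3, U row3=(0, 0, 12, 4)

U[3][3] = 4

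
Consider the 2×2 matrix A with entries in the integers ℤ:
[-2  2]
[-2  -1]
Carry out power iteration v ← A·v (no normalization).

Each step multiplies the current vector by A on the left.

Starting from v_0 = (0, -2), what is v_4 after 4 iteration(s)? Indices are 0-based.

v_4 = (-36, 54)

v_0 = (0, -2).
v_1 = A·v_0 = (-4, 2).
v_2 = A·v_1 = (12, 6).
v_3 = A·v_2 = (-12, -30).
v_4 = A·v_3 = (-36, 54).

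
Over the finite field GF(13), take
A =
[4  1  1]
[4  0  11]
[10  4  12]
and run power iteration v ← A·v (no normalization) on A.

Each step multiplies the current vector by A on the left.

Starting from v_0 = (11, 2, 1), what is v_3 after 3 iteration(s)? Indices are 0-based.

v_0 = (11, 2, 1).
v_1 = A·v_0 = (8, 3, 0).
v_2 = A·v_1 = (9, 6, 1).
v_3 = A·v_2 = (4, 8, 9).

v_3 = (4, 8, 9)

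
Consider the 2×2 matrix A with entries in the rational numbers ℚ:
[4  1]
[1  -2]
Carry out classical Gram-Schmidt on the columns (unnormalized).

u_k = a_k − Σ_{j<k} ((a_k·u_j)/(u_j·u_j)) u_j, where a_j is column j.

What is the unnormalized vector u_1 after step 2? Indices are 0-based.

Step 1: u_0 = a_0 = (4, 1).
Step 2: u_1 = a_1 − (2/17)·u_0 = (9/17, -36/17).

u_1 = (9/17, -36/17)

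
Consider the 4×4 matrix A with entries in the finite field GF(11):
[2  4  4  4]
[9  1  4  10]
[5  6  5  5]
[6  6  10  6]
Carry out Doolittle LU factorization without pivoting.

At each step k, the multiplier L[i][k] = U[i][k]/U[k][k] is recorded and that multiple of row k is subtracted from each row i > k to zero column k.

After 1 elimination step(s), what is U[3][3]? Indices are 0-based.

U[3][3] = 5

[col 0] pivot 2
  R1 -= 10*R0 → (0, 5, 8, 3)  (L[1][0] := 10)
  R2 -= 8*R0 → (0, 7, 6, 6)  (L[2][0] := 8)
  R3 -= 3*R0 → (0, 5, 9, 5)  (L[3][0] := 3)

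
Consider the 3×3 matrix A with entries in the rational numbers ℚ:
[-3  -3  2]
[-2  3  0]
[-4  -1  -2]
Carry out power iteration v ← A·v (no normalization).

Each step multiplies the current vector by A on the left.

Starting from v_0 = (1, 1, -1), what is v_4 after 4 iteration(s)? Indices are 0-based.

v_0 = (1, 1, -1).
v_1 = A·v_0 = (-8, 1, -3).
v_2 = A·v_1 = (15, 19, 37).
v_3 = A·v_2 = (-28, 27, -153).
v_4 = A·v_3 = (-303, 137, 391).

v_4 = (-303, 137, 391)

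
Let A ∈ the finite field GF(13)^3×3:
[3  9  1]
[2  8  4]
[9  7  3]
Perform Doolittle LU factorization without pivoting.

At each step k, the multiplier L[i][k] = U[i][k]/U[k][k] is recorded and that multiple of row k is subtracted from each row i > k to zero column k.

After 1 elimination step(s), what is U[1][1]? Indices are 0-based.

k=0: U[0][0]=3
  eliminate (1,0): mult=5, new row 1: (0, 2, 12); set L[1][0]=5
  eliminate (2,0): mult=3, new row 2: (0, 6, 0); set L[2][0]=3

U[1][1] = 2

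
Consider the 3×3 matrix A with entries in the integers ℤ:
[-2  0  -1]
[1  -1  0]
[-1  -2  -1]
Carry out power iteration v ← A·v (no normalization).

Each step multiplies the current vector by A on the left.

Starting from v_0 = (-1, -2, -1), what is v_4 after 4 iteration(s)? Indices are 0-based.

v_4 = (-89, 49, -26)

v_0 = (-1, -2, -1).
v_1 = A·v_0 = (3, 1, 6).
v_2 = A·v_1 = (-12, 2, -11).
v_3 = A·v_2 = (35, -14, 19).
v_4 = A·v_3 = (-89, 49, -26).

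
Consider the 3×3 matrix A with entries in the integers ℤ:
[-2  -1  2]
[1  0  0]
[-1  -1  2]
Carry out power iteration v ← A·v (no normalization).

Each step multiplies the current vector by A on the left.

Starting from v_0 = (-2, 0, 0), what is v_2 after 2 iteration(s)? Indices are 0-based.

v_2 = (-2, 4, 2)

v_0 = (-2, 0, 0).
v_1 = A·v_0 = (4, -2, 2).
v_2 = A·v_1 = (-2, 4, 2).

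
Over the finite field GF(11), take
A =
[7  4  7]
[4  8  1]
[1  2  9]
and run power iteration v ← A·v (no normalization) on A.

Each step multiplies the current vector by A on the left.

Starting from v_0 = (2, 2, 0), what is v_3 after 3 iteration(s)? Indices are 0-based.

v_0 = (2, 2, 0).
v_1 = A·v_0 = (0, 2, 6).
v_2 = A·v_1 = (6, 0, 3).
v_3 = A·v_2 = (8, 5, 0).

v_3 = (8, 5, 0)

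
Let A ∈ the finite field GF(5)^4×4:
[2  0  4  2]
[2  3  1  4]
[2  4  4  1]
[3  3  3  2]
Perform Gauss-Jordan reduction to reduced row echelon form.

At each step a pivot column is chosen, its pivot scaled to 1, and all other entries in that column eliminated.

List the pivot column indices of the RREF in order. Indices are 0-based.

step 1: normalize row 0 (÷2) = (1, 0, 2, 1)
  row 1: subtract 2×row0 = (0, 3, 2, 2)
  row 2: subtract 2×row0 = (0, 4, 0, 4)
  row 3: subtract 3×row0 = (0, 3, 2, 4)
step 2: normalize row 1 (÷3) = (0, 1, 4, 4)
  row 2: subtract 4×row1 = (0, 0, 4, 3)
  row 3: subtract 3×row1 = (0, 0, 0, 2)
step 3: normalize row 2 (÷4) = (0, 0, 1, 2)
  row 0: subtract 2×row2 = (1, 0, 0, 2)
  row 1: subtract 4×row2 = (0, 1, 0, 1)
step 4: normalize row 3 (÷2) = (0, 0, 0, 1)
  row 0: subtract 2×row3 = (1, 0, 0, 0)
  row 1: subtract 1×row3 = (0, 1, 0, 0)
  row 2: subtract 2×row3 = (0, 0, 1, 0)

pivot columns: 0, 1, 2, 3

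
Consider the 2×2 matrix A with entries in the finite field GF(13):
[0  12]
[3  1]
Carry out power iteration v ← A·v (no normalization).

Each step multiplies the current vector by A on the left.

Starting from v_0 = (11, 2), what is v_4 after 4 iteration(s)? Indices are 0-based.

v_4 = (11, 6)

v_0 = (11, 2).
v_1 = A·v_0 = (11, 9).
v_2 = A·v_1 = (4, 3).
v_3 = A·v_2 = (10, 2).
v_4 = A·v_3 = (11, 6).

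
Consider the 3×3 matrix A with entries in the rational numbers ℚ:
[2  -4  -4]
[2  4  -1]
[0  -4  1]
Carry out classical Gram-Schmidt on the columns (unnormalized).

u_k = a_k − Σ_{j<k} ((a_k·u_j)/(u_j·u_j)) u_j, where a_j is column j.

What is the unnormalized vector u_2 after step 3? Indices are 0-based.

u_2 = (-5/6, 5/6, 5/3)

Step 1: u_0 = a_0 = (2, 2, 0).
Step 2: u_1 = a_1 − (0)·u_0 = (-4, 4, -4).
Step 3: u_2 = a_2 − (-5/4)·u_0 − (1/6)·u_1 = (-5/6, 5/6, 5/3).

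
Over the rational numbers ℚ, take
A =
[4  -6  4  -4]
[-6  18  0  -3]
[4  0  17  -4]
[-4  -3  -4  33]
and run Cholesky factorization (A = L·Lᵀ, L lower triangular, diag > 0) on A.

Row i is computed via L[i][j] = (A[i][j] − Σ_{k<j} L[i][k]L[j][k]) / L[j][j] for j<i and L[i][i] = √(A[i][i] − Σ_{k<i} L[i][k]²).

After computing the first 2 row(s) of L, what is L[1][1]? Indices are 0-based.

Step 1: L[0][0] = √(4) = 2.
  L[1][0] = (-6) / L[0][0] = -3.
Step 2: L[1][1] = √(9) = 3.

L[1][1] = 3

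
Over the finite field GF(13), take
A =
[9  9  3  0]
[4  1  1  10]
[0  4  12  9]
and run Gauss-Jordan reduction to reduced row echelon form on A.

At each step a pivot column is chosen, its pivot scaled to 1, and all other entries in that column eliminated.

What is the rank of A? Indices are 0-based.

rank = 3

[1] R0 /= 9  ⇒  (1, 1, 9, 0)
     R1 -= 4·R0  ⇒  (0, 10, 4, 10)
[2] R1 /= 10  ⇒  (0, 1, 3, 1)
     R0 -= 1·R1  ⇒  (1, 0, 6, 12)
     R2 -= 4·R1  ⇒  (0, 0, 0, 5)
column 2 empty below row 2
[3] R2 /= 5  ⇒  (0, 0, 0, 1)
     R0 -= 12·R2  ⇒  (1, 0, 6, 0)
     R1 -= 1·R2  ⇒  (0, 1, 3, 0)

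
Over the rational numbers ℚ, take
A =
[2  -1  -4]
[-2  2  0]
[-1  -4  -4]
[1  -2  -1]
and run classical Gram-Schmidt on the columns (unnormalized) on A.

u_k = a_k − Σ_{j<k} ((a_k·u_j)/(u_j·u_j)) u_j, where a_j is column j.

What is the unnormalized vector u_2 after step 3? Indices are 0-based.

u_2 = (-331/117, -79/39, -173/234, 203/234)

Step 1: u_0 = a_0 = (2, -2, -1, 1).
Step 2: u_1 = a_1 − (-2/5)·u_0 = (-1/5, 6/5, -22/5, -8/5).
Step 3: u_2 = a_2 − (-1/2)·u_0 − (100/117)·u_1 = (-331/117, -79/39, -173/234, 203/234).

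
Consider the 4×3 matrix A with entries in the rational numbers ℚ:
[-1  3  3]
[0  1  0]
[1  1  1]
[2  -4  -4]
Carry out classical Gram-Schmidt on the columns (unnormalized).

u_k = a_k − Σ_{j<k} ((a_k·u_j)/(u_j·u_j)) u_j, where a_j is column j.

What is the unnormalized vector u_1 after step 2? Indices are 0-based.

u_1 = (4/3, 1, 8/3, -2/3)

Step 1: u_0 = a_0 = (-1, 0, 1, 2).
Step 2: u_1 = a_1 − (-5/3)·u_0 = (4/3, 1, 8/3, -2/3).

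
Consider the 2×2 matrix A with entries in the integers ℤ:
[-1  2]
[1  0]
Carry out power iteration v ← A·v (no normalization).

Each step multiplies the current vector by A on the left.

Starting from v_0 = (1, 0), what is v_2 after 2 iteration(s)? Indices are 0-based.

v_2 = (3, -1)

v_0 = (1, 0).
v_1 = A·v_0 = (-1, 1).
v_2 = A·v_1 = (3, -1).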